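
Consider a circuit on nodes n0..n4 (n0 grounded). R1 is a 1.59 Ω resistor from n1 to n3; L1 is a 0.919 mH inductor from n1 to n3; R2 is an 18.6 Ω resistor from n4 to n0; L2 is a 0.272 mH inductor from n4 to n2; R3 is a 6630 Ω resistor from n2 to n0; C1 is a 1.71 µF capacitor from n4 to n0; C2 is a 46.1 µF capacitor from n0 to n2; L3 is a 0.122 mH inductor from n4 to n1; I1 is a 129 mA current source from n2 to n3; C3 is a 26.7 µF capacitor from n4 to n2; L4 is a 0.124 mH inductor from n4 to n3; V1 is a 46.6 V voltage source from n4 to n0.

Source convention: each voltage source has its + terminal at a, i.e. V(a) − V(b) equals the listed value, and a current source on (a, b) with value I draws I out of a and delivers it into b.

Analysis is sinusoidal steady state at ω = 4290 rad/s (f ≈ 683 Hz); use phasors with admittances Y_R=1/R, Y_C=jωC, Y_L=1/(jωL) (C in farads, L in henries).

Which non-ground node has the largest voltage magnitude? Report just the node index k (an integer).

2

MNA unknowns: 4 node voltages V₁..V_4 plus 1 source current (V1)
R1: Y=0.6289+0.000j on G[1,3]
L1: Y=0.000-0.2536j on G[1,3]
R2: Y=0.05376+0.000j on G[4,0]
L2: Y=0.000-0.8570j on G[4,2]
R3: Y=0.0001508+0.000j on G[2,0]
C1: Y=0.000+0.007336j on G[4,0]
C2: Y=0.000+0.1978j on G[0,2]
L3: Y=0.000-1.911j on G[4,1]
I1: z[2]−=0.129, z[3]+=0.129
C3: Y=0.000+0.1145j on G[4,2]
L4: Y=0.000-1.880j on G[4,3]
V1: row V4−V0=46.6, i_V1 at 4,0
solve → V1=46.59+0.01296j, V2=63.52-0.2544j, V3=46.61+0.05545j, V4=46.60+0.000j
aux → i_V1=-2.565-12.90j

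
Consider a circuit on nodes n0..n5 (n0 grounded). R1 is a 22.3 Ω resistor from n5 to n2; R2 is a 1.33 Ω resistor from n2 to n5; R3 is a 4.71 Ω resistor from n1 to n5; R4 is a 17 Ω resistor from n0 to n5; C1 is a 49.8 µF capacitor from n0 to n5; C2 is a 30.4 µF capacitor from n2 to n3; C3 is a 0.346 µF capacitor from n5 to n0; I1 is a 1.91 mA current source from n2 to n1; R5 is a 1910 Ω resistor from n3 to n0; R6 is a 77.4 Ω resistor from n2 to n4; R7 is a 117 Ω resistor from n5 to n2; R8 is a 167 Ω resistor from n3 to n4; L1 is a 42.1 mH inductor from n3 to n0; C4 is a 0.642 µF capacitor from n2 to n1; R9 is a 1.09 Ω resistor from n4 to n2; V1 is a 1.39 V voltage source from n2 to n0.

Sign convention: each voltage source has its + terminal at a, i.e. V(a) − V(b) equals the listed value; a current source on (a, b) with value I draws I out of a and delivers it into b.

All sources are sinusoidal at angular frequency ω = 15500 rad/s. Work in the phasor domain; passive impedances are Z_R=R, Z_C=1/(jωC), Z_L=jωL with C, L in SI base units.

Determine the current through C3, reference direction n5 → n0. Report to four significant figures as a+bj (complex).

Apply KCL at each of the 5 non-ground nodes and solve the resulting linear system.
Node n1: branches {R3, I1, C4} → V_1 = 0.6980-0.6049j
Node n2: branches {R1, R2, C2, I1, R6, R7, C4, R9, V1} → V_2 = 1.390+0.000j
Node n3: branches {C2, R5, R8, L1} → V_3 = 1.395+0.001612j
Node n4: branches {R6, R8, R9} → V_4 = 1.390+1.031e-05j
Node n5: branches {R1, R2, R3, R4, C1, C3, R7} → V_5 = 0.7174-0.6373j
Source currents: i(V1)=-0.5383-0.5180j

0.003418+0.003847j A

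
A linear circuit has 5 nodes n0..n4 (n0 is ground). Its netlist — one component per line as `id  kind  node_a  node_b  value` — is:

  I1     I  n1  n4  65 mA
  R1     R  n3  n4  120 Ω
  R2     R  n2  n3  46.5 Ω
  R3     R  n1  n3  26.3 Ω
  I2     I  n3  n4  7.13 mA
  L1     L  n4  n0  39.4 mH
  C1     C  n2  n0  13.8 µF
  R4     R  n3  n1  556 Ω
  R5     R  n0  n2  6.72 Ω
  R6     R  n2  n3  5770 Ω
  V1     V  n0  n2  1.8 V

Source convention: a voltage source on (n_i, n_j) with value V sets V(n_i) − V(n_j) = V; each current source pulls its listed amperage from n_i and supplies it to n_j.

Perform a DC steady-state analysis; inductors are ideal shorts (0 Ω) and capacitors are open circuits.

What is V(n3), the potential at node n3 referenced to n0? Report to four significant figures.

Apply KCL at each of the 4 non-ground nodes and solve the resulting linear system.
Node n1: branches {I1, R3, R4} → V_1 = -5.336
Node n2: branches {R2, C1, R5, R6, V1} → V_2 = -1.800
Node n3: branches {R1, R2, R3, I2, R4, R6} → V_3 = -3.704
Node n4: branches {I1, R1, I2, L1} → V_4 = 0.000
Source currents: i(L1)=0.04127, i(V1)=-0.2266

-3.704 V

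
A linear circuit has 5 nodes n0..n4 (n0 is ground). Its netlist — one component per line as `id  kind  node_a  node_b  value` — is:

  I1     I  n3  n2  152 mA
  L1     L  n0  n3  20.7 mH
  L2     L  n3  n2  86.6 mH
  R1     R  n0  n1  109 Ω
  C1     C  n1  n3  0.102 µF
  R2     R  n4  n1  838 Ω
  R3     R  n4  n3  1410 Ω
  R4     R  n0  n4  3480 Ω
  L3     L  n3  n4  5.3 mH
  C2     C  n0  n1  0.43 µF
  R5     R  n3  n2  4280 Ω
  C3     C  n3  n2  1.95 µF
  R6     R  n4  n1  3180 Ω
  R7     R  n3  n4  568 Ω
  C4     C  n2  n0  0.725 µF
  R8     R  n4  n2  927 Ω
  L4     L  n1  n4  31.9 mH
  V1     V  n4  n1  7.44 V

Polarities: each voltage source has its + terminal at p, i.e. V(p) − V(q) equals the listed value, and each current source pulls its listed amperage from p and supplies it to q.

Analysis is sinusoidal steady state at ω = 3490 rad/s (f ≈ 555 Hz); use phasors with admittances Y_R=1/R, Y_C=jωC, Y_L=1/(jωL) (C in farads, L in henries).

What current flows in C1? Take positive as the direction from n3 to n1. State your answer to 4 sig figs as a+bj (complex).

MNA unknowns: 4 node voltages V₁..V_4 plus 1 source current (V1)
I1: z[3]−=0.152, z[2]+=0.152
L1: Y=0.000-0.01384j on G[0,3]
L2: Y=0.000-0.003309j on G[3,2]
R1: Y=0.009174+0.000j on G[0,1]
C1: Y=0.000+0.0003560j on G[1,3]
R2: Y=0.001193+0.000j on G[4,1]
R3: Y=0.0007092+0.000j on G[4,3]
R4: Y=0.0002874+0.000j on G[0,4]
L3: Y=0.000-0.05406j on G[3,4]
C2: Y=0.000+0.001501j on G[0,1]
R5: Y=0.0002336+0.000j on G[3,2]
C3: Y=0.000+0.006805j on G[3,2]
R6: Y=0.0003145+0.000j on G[4,1]
R7: Y=0.001761+0.000j on G[3,4]
C4: Y=0.000+0.002530j on G[2,0]
R8: Y=0.001079+0.000j on G[4,2]
L4: Y=0.000-0.008982j on G[1,4]
V1: row V4−V1=7.44, i_V1 at 4,1
solve → V1=-6.055+0.7122j, V2=5.968-24.44j, V3=0.9212-0.4055j, V4=1.385+0.7122j
aux → i_V1=-0.06824+0.06179j

0.0003978+0.002483j A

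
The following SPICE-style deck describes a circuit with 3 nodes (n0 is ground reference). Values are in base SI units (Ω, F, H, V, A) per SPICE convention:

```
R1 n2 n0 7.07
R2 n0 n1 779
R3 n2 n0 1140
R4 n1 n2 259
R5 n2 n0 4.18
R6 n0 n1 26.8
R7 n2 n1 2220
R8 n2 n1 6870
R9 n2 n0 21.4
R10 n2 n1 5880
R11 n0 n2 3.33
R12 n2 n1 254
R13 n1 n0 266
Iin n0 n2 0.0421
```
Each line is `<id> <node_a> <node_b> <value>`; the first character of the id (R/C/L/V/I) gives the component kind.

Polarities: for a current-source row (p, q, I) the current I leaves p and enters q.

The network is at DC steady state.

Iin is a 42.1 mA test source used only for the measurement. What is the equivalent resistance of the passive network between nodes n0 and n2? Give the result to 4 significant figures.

MNA unknowns: 2 node voltages V₁..V_2
R1: Y=0.1414 on G[2,0]
R2: Y=0.001284 on G[0,1]
R3: Y=0.0008772 on G[2,0]
R4: Y=0.003861 on G[1,2]
R5: Y=0.2392 on G[2,0]
R6: Y=0.03731 on G[0,1]
R7: Y=0.0004505 on G[2,1]
R8: Y=0.0001456 on G[2,1]
R9: Y=0.04673 on G[2,0]
R10: Y=0.0001701 on G[2,1]
R11: Y=0.3003 on G[0,2]
R12: Y=0.003937 on G[2,1]
R13: Y=0.003759 on G[1,0]
Iin: z[0]−=0.0421, z[2]+=0.0421
solve → V1=0.009624, V2=0.05722

R_eq = 1.359 Ω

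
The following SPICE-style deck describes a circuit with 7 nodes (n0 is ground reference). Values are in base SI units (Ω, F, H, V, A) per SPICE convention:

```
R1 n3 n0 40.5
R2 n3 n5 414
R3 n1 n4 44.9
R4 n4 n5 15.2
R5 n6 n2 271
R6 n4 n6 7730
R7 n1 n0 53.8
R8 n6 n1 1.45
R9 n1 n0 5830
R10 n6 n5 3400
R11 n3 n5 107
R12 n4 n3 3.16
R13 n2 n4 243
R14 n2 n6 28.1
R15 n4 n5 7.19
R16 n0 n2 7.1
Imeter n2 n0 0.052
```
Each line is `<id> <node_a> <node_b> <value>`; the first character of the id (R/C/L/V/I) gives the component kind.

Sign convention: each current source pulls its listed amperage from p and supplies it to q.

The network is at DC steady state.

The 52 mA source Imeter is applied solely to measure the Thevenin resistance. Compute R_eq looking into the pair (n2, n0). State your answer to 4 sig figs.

R_eq = 6.271 Ω

MNA unknowns: 6 node voltages V₁..V_6
R1: Y=0.02469 on G[3,0]
R2: Y=0.002415 on G[3,5]
R3: Y=0.02227 on G[1,4]
R4: Y=0.06579 on G[4,5]
R5: Y=0.003690 on G[6,2]
R6: Y=0.0001294 on G[4,6]
R7: Y=0.01859 on G[1,0]
R8: Y=0.6897 on G[6,1]
R9: Y=0.0001715 on G[1,0]
R10: Y=0.0002941 on G[6,5]
R11: Y=0.009346 on G[3,5]
R12: Y=0.3165 on G[4,3]
R13: Y=0.004115 on G[2,4]
R14: Y=0.03559 on G[2,6]
R15: Y=0.1391 on G[4,5]
R16: Y=0.1408 on G[0,2]
Imeter: z[2]−=0.052, z[0]+=0.052
solve → V1=-0.1865, V2=-0.3261, V3=-0.1042, V4=-0.1121, V5=-0.1117, V6=-0.1940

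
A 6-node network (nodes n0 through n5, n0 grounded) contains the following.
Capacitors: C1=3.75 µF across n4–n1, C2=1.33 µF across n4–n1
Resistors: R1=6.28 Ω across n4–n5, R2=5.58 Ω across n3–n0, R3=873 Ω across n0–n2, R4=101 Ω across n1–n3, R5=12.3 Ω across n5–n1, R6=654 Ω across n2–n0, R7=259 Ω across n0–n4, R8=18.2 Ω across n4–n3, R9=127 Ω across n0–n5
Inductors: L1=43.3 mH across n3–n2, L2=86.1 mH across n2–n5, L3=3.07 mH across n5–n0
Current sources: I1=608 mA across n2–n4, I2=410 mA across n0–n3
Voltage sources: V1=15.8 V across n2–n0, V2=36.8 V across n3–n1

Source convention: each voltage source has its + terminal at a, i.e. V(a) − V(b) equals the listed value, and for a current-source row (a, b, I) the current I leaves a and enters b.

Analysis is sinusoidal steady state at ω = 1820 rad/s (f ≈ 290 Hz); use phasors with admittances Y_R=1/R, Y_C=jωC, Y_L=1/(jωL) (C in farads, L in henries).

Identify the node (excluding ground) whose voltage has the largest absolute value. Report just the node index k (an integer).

Element admittances at ω=1820 rad/s:
  Y(C1) = 0.000+0.006825j S between n4,n1
  Y(R1) = 0.1592+0.000j S between n4,n5
  Y(L1) = 0.000-0.01269j S between n3,n2
  Y(R2) = 0.1792+0.000j S between n3,n0
  Y(R3) = 0.001145+0.000j S between n0,n2
  Y(R4) = 0.009901+0.000j S between n1,n3
  Y(R5) = 0.08130+0.000j S between n5,n1
  Y(R6) = 0.001529+0.000j S between n2,n0
  Y(L2) = 0.000-0.006382j S between n2,n5
  Y(R7) = 0.003861+0.000j S between n0,n4
  Y(R8) = 0.05495+0.000j S between n4,n3
  I1: injects 0.608 A into n4 (from n2)
  Y(R9) = 0.007874+0.000j S between n0,n5
  Y(L3) = 0.000-0.1790j S between n5,n0
  I2: injects 0.41 A into n3 (from n0)
  Y(C2) = 0.000+0.002421j S between n4,n1
  V1: constraint V(n2)−V(n0) = 15.8
  V2: constraint V(n3)−V(n1) = 36.8
Assemble and solve the 7×7 MNA system:
  V(n1)=-25.32-1.722j  V(n2)=15.80+0.000j  V(n3)=11.48-1.722j  V(n4)=4.648-5.746j  V(n5)=-1.180-5.533j
  i(V1)=-0.7074+0.1632j  i(V2)=-2.364+0.03271j

1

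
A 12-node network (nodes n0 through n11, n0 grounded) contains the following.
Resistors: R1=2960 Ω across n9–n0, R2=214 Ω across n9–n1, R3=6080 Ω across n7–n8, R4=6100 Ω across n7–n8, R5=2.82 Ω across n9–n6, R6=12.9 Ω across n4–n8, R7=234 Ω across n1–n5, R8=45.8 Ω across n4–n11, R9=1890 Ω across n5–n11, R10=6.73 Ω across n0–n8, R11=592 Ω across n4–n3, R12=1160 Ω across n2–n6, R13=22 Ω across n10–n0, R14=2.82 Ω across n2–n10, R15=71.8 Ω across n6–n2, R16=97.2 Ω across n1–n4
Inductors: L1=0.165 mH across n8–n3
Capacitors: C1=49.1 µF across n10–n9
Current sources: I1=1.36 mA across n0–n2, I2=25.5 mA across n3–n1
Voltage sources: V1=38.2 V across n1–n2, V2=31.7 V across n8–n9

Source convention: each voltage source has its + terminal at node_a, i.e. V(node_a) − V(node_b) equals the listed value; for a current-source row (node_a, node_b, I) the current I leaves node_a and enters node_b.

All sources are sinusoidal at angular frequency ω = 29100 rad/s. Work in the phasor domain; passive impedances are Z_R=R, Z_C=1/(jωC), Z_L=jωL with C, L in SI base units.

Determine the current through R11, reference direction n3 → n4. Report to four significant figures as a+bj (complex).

-0.001205-7.533e-05j A

MNA unknowns: 11 node voltages V₁..V_11 plus 2 source currents (V1, V2)
R1: Y=0.0003378+0.000j on G[9,0]
R2: Y=0.004673+0.000j on G[9,1]
R3: Y=0.0001645+0.000j on G[7,8]
R4: Y=0.0001639+0.000j on G[7,8]
L1: Y=0.000-0.2083j on G[8,3]
R5: Y=0.3546+0.000j on G[9,6]
R6: Y=0.07752+0.000j on G[4,8]
R7: Y=0.004274+0.000j on G[1,5]
R8: Y=0.02183+0.000j on G[4,11]
R9: Y=0.0005291+0.000j on G[5,11]
R10: Y=0.1486+0.000j on G[0,8]
R11: Y=0.001689+0.000j on G[4,3]
R12: Y=0.0008621+0.000j on G[2,6]
R13: Y=0.04545+0.000j on G[10,0]
R14: Y=0.3546+0.000j on G[2,10]
R15: Y=0.01393+0.000j on G[6,2]
C1: Y=0.000+1.429j on G[10,9]
I1: z[0]−=0.00136, z[2]+=0.00136
R16: Y=0.01029+0.000j on G[1,4]
I2: z[3]−=0.0255, z[1]+=0.0255
V1: row V1−V2=38.2, i_V1 at 1,2
V2: row V8−V9=31.7, i_V2 at 8,9
solve → V1=13.44-0.4371j, V2=-24.76-0.4371j, V3=7.468+0.03099j, V4=8.182+0.07558j, V5=12.87-0.3818j, V6=-24.25+0.1242j, V7=7.469+0.1476j, V8=7.469+0.1476j, V9=-24.23+0.1476j, V10=-24.20-0.4837j, V11=8.293+0.06476j
aux → i_V1=-0.2070+0.008243j, i_V2=-1.079-0.02745j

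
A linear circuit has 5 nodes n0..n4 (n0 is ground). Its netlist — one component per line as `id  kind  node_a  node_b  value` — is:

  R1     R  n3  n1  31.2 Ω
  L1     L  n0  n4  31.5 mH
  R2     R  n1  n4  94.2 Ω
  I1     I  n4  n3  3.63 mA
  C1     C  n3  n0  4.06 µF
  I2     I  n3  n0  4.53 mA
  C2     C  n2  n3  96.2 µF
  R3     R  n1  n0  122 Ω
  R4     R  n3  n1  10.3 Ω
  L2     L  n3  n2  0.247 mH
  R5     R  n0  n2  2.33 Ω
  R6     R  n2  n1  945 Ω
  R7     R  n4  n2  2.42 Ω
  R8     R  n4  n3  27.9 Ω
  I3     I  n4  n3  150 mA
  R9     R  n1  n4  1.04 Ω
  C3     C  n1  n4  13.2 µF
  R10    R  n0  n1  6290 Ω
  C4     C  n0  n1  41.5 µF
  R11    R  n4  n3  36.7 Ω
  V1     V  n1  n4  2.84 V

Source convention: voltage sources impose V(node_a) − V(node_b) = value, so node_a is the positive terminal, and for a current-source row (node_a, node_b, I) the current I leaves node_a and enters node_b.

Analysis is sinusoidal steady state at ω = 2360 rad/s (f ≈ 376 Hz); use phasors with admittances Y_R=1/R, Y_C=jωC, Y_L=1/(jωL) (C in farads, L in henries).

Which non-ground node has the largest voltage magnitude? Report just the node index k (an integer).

1

Element admittances at ω=2360 rad/s:
  Y(R1) = 0.03205+0.000j S between n3,n1
  Y(L1) = 0.000-0.01345j S between n0,n4
  Y(R2) = 0.01062+0.000j S between n1,n4
  I1: injects 0.00363 A into n3 (from n4)
  Y(C1) = 0.000+0.009582j S between n3,n0
  I2: injects 0.00453 A into n0 (from n3)
  Y(C2) = 0.000+0.2270j S between n2,n3
  Y(R3) = 0.008197+0.000j S between n1,n0
  Y(R4) = 0.09709+0.000j S between n3,n1
  Y(L2) = 0.000-1.716j S between n3,n2
  Y(R5) = 0.4292+0.000j S between n0,n2
  Y(R6) = 0.001058+0.000j S between n2,n1
  Y(R7) = 0.4132+0.000j S between n4,n2
  Y(R8) = 0.03584+0.000j S between n4,n3
  I3: injects 0.15 A into n3 (from n4)
  Y(R9) = 0.9615+0.000j S between n1,n4
  Y(C3) = 0.000+0.03115j S between n1,n4
  Y(R10) = 0.0001590+0.000j S between n0,n1
  Y(C4) = 0.000+0.09794j S between n0,n1
  Y(R11) = 0.02725+0.000j S between n4,n3
  V1: constraint V(n1)−V(n4) = 2.84
Assemble and solve the 5×5 MNA system:
  V(n1)=1.710-0.6350j  V(n2)=-0.1732-0.4106j  V(n3)=-0.1173-0.1961j  V(n4)=-1.130-0.6350j
  i(V1)=-3.075-0.1937j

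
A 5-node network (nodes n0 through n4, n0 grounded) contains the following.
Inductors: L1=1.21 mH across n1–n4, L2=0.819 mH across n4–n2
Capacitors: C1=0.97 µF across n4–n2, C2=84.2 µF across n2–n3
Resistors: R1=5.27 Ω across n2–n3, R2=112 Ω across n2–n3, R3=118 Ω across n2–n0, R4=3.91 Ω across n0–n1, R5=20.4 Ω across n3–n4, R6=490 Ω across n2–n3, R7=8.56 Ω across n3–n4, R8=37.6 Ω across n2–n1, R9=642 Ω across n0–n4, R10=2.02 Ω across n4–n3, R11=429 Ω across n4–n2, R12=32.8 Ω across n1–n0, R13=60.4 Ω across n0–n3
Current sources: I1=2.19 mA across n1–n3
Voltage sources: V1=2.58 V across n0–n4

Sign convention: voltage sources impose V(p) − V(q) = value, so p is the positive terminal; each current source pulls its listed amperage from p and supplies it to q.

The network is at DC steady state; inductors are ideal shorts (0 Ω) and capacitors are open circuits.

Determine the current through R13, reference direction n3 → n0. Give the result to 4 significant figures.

-0.04187 A

Apply KCL at each of the 4 non-ground nodes and solve the resulting linear system.
Node n1: branches {L1, R4, R8, R12, I1} → V_1 = -2.580
Node n2: branches {C1, R1, L2, R2, R3, R6, R8, C2, R11} → V_2 = -2.580
Node n3: branches {R1, R2, R5, R6, R7, C2, R10, R13, I1} → V_3 = -2.529
Node n4: branches {L1, C1, L2, R5, R7, R9, R10, R11, V1} → V_4 = -2.580
Source currents: i(L1)=0.7363, i(L2)=-0.03213, i(V1)=-0.8063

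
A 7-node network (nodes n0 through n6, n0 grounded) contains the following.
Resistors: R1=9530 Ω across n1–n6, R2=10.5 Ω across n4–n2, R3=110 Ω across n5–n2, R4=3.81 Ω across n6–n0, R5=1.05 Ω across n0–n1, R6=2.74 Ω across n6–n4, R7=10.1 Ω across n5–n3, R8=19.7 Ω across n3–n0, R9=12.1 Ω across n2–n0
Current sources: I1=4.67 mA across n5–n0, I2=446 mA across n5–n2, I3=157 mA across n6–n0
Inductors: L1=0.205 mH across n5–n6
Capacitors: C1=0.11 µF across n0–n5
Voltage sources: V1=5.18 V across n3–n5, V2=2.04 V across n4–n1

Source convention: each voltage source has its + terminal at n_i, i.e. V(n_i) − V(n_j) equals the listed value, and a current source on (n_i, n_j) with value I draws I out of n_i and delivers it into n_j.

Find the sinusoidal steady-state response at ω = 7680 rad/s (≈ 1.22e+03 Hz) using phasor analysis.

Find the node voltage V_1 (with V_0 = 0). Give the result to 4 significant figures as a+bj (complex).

-0.5680+0.02439j V

Apply KCL at each of the 6 non-ground nodes and solve the resulting linear system.
Node n1: branches {R1, R5, V2} → V_1 = -0.5680+0.02439j
Node n2: branches {R2, R3, I2, R9} → V_2 = 3.110-0.03269j
Node n3: branches {R7, R8, V1} → V_3 = 4.655-0.9278j
Node n4: branches {R2, R6, V2} → V_4 = 1.472+0.02439j
Node n5: branches {I1, R3, I2, R7, L1, C1, V1} → V_5 = -0.5251-0.9278j
Node n6: branches {R1, R4, R6, L1, I3} → V_6 = -0.4375+0.1029j
Source currents: i(V1)=-0.7492+0.04710j, i(V2)=-0.5409+0.02322j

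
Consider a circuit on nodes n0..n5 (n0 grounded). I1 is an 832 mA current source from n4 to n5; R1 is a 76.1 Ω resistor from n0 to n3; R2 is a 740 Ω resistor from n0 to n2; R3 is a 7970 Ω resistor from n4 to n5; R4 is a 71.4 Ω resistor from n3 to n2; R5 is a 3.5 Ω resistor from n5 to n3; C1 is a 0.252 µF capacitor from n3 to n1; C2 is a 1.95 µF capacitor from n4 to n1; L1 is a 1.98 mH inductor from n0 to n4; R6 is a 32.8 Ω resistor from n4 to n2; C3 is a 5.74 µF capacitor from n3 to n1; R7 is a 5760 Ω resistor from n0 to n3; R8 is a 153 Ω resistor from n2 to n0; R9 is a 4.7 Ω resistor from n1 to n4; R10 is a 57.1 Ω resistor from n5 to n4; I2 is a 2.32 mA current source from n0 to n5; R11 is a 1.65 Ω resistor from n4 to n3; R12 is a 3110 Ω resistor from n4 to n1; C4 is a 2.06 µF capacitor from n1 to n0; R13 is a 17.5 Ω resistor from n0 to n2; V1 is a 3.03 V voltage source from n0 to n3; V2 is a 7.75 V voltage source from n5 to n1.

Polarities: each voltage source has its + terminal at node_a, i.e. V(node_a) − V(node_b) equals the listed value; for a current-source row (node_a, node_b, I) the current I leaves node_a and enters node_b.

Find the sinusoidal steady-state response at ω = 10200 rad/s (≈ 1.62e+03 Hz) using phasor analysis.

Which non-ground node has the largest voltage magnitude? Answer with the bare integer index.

Element admittances at ω=10200 rad/s:
  I1: injects 0.832 A into n5 (from n4)
  Y(R1) = 0.01314+0.000j S between n0,n3
  Y(R2) = 0.001351+0.000j S between n0,n2
  Y(R3) = 0.0001255+0.000j S between n4,n5
  Y(R4) = 0.01401+0.000j S between n3,n2
  Y(R5) = 0.2857+0.000j S between n5,n3
  Y(C1) = 0.000+0.002570j S between n3,n1
  Y(C2) = 0.000+0.01989j S between n4,n1
  Y(L1) = 0.000-0.04951j S between n0,n4
  Y(R6) = 0.03049+0.000j S between n4,n2
  Y(C3) = 0.000+0.05855j S between n3,n1
  Y(R7) = 0.0001736+0.000j S between n0,n3
  Y(R8) = 0.006536+0.000j S between n2,n0
  Y(R9) = 0.2128+0.000j S between n1,n4
  Y(R10) = 0.01751+0.000j S between n5,n4
  I2: injects 0.00232 A into n5 (from n0)
  Y(R11) = 0.6061+0.000j S between n4,n3
  Y(R12) = 0.0003215+0.000j S between n4,n1
  Y(C4) = 0.000+0.02101j S between n1,n0
  Y(R13) = 0.05714+0.000j S between n0,n2
  V1: constraint V(n0)−V(n3) = 3.03
  V2: constraint V(n5)−V(n1) = 7.75
Assemble and solve the 7×7 MNA system:
  V(n1)=-6.589+0.7034j  V(n2)=-1.708-0.03542j  V(n3)=-3.030+0.000j  V(n4)=-4.744-0.1273j  V(n5)=1.161+0.7034j
  i(V1)=-0.1748+0.09414j  i(V2)=-0.4674-0.2156j

1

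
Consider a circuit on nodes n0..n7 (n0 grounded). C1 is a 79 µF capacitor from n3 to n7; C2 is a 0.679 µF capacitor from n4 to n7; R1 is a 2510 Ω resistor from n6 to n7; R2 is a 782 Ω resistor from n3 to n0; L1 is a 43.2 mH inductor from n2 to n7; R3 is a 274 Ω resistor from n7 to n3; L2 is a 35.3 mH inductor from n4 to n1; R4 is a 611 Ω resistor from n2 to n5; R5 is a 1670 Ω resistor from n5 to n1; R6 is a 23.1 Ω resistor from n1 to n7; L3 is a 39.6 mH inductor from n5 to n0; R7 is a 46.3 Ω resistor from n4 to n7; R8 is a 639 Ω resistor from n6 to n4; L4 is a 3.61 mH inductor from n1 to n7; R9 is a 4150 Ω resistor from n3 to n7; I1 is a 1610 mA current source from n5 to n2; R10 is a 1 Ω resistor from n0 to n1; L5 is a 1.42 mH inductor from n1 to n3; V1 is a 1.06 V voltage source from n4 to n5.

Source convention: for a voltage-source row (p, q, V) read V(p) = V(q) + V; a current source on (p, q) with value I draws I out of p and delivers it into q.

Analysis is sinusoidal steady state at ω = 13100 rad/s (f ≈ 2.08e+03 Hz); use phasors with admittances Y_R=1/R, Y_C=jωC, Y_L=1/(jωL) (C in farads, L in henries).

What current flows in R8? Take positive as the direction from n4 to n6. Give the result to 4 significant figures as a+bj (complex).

Element admittances at ω=13100 rad/s:
  Y(C1) = 0.000+1.035j S between n3,n7
  Y(C2) = 0.000+0.008895j S between n4,n7
  Y(R1) = 0.0003984+0.000j S between n6,n7
  Y(R2) = 0.001279+0.000j S between n3,n0
  Y(L1) = 0.000-0.001767j S between n2,n7
  Y(R3) = 0.003650+0.000j S between n7,n3
  Y(L2) = 0.000-0.002162j S between n4,n1
  Y(R4) = 0.001637+0.000j S between n2,n5
  Y(R5) = 0.0005988+0.000j S between n5,n1
  Y(R6) = 0.04329+0.000j S between n1,n7
  Y(L3) = 0.000-0.001928j S between n5,n0
  Y(R7) = 0.02160+0.000j S between n4,n7
  Y(R8) = 0.001565+0.000j S between n6,n4
  Y(L4) = 0.000-0.02115j S between n1,n7
  Y(R9) = 0.0002410+0.000j S between n3,n7
  I1: injects 1.61 A into n2 (from n5)
  Y(R10) = 1.000+0.000j S between n0,n1
  Y(L5) = 0.000-0.05376j S between n1,n3
  V1: constraint V(n4)−V(n5) = 1.06
Assemble and solve the 8×8 MNA system:
  V(n1)=-0.07266-0.05567j  V(n2)=420.8+491.0j  V(n3)=0.6122-2.267j  V(n4)=-29.32+37.29j  V(n5)=-30.38+37.29j  V(n6)=-23.25+29.28j  V(n7)=0.5734-2.153j
  i(V1)=0.9252-0.6617j

-0.009493+0.01252j A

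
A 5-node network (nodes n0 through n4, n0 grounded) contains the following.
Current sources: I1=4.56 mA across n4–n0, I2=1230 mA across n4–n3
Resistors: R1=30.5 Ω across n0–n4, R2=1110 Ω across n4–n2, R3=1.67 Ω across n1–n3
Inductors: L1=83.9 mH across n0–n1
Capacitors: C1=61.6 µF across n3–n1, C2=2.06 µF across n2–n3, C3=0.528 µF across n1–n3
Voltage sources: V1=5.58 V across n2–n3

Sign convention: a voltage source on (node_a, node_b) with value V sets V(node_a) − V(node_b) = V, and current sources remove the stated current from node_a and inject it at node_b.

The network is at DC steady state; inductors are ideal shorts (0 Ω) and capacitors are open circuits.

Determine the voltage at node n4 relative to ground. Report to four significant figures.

-36.44 V

Apply KCL at each of the 4 non-ground nodes and solve the resulting linear system.
Node n1: branches {L1, C1, R3, C3} → V_1 = 0.000
Node n2: branches {R2, C2, V1} → V_2 = 7.568
Node n3: branches {C1, I2, R3, C2, C3, V1} → V_3 = 1.988
Node n4: branches {I1, R1, R2, I2} → V_4 = -36.44
Source currents: i(L1)=-1.190, i(V1)=-0.03965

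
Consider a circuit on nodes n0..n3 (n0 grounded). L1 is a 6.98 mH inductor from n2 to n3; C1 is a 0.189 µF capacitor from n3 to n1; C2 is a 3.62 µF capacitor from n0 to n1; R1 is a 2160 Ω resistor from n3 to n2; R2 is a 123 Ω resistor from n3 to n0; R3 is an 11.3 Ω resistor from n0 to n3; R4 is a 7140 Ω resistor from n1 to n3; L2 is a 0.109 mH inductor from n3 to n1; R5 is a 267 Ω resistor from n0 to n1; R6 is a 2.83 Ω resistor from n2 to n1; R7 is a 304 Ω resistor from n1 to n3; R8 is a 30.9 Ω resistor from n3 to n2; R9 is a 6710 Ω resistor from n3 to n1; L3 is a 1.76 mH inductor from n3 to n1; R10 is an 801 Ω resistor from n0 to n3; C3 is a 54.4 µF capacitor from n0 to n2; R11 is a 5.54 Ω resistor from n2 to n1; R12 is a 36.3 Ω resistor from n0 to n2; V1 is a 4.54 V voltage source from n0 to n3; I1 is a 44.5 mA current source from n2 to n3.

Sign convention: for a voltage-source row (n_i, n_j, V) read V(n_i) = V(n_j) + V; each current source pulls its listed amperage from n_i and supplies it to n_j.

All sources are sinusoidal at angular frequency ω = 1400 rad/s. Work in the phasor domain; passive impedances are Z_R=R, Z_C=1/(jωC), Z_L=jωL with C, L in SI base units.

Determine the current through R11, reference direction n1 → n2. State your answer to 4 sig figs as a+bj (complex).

MNA unknowns: 3 node voltages V₁..V_3 plus 1 source current (V1)
L1: Y=0.000-0.1023j on G[2,3]
C1: Y=0.000+0.0002646j on G[3,1]
C2: Y=0.000+0.005068j on G[0,1]
R1: Y=0.0004630+0.000j on G[3,2]
R2: Y=0.008130+0.000j on G[3,0]
R3: Y=0.08850+0.000j on G[0,3]
R4: Y=0.0001401+0.000j on G[1,3]
L2: Y=0.000-6.553j on G[3,1]
R5: Y=0.003745+0.000j on G[0,1]
R6: Y=0.3534+0.000j on G[2,1]
R7: Y=0.003289+0.000j on G[1,3]
R8: Y=0.03236+0.000j on G[3,2]
R9: Y=0.0001490+0.000j on G[3,1]
L3: Y=0.000-0.4058j on G[3,1]
R10: Y=0.001248+0.000j on G[0,3]
C3: Y=0.000+0.07616j on G[0,2]
R11: Y=0.1805+0.000j on G[2,1]
R12: Y=0.02755+0.000j on G[0,2]
V1: row V0−V3=4.54, i_V1 at 0,3
I1: z[2]−=0.0445, z[3]+=0.0445
solve → V1=-4.588+0.01127j, V2=-4.474+0.5949j, V3=-4.540+0.000j
aux → i_V1=-0.6301-0.3475j

-0.02063-0.1053j A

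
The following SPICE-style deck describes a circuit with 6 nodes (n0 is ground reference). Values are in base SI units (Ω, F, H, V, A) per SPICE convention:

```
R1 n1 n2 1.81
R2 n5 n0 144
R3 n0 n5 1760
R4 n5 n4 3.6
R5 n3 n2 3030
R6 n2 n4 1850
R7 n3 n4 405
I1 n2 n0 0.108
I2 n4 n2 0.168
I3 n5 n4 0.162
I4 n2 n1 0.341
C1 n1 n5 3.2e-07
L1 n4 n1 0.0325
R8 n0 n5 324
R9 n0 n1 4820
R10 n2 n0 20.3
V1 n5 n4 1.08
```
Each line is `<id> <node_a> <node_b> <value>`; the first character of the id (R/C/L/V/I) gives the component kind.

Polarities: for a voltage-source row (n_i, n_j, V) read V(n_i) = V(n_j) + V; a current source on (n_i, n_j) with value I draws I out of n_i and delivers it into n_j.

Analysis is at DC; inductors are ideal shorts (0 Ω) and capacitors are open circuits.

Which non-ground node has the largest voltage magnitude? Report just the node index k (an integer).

2

Apply KCL at each of the 5 non-ground nodes and solve the resulting linear system.
Node n1: branches {R1, I4, C1, L1, R9} → V_1 = -1.722
Node n2: branches {R1, R5, R6, I1, I2, I4, R10} → V_2 = -2.047
Node n3: branches {R5, R7} → V_3 = -1.760
Node n4: branches {R4, R6, R7, I2, I3, L1, V1} → V_4 = -1.722
Node n5: branches {R2, R3, R4, I3, C1, R8, V1} → V_5 = -0.6415
Source currents: i(L1)=-0.1615, i(V1)=-0.4552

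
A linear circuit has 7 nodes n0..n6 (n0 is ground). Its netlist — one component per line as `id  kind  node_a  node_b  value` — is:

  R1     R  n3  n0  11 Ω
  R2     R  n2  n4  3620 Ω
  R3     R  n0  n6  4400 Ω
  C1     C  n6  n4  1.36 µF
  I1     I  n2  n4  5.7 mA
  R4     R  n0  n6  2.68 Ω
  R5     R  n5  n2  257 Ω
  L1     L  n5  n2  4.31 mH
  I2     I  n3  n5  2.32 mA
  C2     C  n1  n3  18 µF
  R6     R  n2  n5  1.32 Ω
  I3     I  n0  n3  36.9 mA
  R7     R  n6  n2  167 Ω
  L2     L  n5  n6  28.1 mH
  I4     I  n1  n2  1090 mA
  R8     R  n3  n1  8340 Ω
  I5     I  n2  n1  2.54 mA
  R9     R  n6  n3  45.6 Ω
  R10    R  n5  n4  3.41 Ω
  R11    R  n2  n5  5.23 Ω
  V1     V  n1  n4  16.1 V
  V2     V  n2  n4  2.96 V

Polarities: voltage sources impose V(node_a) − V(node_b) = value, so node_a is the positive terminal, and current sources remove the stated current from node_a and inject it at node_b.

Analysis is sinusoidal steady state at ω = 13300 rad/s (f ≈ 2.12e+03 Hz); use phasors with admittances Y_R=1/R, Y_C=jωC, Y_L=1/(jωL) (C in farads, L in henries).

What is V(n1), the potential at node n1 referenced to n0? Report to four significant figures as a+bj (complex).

2.000+1.375j V

MNA unknowns: 6 node voltages V₁..V_6 plus 2 source currents (V1, V2)
R1: Y=0.09091+0.000j on G[3,0]
R2: Y=0.0002762+0.000j on G[2,4]
R3: Y=0.0002273+0.000j on G[0,6]
C1: Y=0.000+0.01809j on G[6,4]
I1: z[2]−=0.0057, z[4]+=0.0057
R4: Y=0.3731+0.000j on G[0,6]
R5: Y=0.003891+0.000j on G[5,2]
L1: Y=0.000-0.01745j on G[5,2]
I2: z[3]−=0.00232, z[5]+=0.00232
C2: Y=0.000+0.2394j on G[1,3]
R6: Y=0.7576+0.000j on G[2,5]
I3: z[0]−=0.0369, z[3]+=0.0369
R7: Y=0.005988+0.000j on G[6,2]
L2: Y=0.000-0.002676j on G[5,6]
I4: z[1]−=1.09, z[2]+=1.09
R8: Y=0.0001199+0.000j on G[3,1]
I5: z[2]−=0.00254, z[1]+=0.00254
R9: Y=0.02193+0.000j on G[6,3]
R10: Y=0.2933+0.000j on G[5,4]
R11: Y=0.1912+0.000j on G[2,5]
V1: row V1−V4=16.1, i_V1 at 1,4
V2: row V2−V4=2.96, i_V2 at 2,4
solve → V1=2.000+1.375j, V2=-11.14+1.375j, V3=1.123+1.776j, V4=-14.10+1.375j, V5=-11.84+1.341j, V6=-0.1745-0.4324j
aux → i_V1=-1.183-0.2099j, i_V2=0.4809-0.03182j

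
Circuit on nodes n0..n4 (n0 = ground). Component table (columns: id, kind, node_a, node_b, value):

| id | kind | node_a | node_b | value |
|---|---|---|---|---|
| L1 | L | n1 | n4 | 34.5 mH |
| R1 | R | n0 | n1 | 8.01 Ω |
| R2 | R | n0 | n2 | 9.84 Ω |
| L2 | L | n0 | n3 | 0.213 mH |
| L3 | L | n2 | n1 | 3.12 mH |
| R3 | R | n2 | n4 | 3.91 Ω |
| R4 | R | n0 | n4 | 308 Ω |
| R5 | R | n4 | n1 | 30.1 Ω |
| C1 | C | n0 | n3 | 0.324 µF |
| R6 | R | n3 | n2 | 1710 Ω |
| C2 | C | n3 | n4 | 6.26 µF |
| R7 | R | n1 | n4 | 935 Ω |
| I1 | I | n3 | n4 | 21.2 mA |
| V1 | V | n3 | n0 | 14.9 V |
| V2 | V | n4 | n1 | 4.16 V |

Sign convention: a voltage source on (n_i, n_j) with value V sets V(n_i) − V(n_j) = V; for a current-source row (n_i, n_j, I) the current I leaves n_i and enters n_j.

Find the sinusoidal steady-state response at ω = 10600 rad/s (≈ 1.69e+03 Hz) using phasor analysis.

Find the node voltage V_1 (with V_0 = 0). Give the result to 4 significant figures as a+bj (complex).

Apply KCL at each of the 4 non-ground nodes and solve the resulting linear system.
Node n1: branches {L1, R1, L3, R5, R7, V2} → V_1 = -0.3142+3.512j
Node n2: branches {R2, L3, R3, R6} → V_2 = 2.834+2.775j
Node n3: branches {L2, C1, R6, C2, I1, V1} → V_3 = 14.90+0.000j
Node n4: branches {L1, R3, R4, R5, C2, R7, I1, V2} → V_4 = 3.846+3.512j
Source currents: i(V1)=-0.2613+5.816j, i(V2)=-0.1596+0.5450j

-0.3142+3.512j V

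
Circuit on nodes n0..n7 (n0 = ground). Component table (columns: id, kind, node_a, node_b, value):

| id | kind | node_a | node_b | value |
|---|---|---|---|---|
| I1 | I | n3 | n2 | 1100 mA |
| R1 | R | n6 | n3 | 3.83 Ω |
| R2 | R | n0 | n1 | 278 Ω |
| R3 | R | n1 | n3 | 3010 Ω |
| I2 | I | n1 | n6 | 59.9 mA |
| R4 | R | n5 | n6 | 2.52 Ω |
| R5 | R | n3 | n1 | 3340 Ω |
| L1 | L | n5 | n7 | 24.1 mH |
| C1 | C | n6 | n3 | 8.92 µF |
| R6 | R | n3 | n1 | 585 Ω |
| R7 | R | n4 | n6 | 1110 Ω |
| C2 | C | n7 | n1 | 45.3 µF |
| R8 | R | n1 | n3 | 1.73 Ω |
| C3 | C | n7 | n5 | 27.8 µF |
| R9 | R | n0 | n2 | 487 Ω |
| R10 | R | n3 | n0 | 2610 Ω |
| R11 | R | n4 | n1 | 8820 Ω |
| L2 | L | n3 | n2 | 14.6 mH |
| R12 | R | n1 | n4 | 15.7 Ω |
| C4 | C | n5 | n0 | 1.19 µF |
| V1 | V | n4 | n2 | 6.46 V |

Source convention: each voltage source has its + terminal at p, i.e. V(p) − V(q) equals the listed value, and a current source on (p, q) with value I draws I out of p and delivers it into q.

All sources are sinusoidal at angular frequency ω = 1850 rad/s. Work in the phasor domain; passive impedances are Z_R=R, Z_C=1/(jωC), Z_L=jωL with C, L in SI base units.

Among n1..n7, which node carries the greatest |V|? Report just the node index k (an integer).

4

MNA unknowns: 7 node voltages V₁..V_7 plus 1 source current (V1)
I1: z[3]−=1.1, z[2]+=1.1
R1: Y=0.2611+0.000j on G[6,3]
R2: Y=0.003597+0.000j on G[0,1]
R3: Y=0.0003322+0.000j on G[1,3]
I2: z[1]−=0.0599, z[6]+=0.0599
R4: Y=0.3968+0.000j on G[5,6]
R5: Y=0.0002994+0.000j on G[3,1]
L1: Y=0.000-0.02243j on G[5,7]
C1: Y=0.000+0.01650j on G[6,3]
R6: Y=0.001709+0.000j on G[3,1]
R7: Y=0.0009009+0.000j on G[4,6]
C2: Y=0.000+0.08381j on G[7,1]
R8: Y=0.5780+0.000j on G[1,3]
C3: Y=0.000+0.05143j on G[7,5]
R9: Y=0.002053+0.000j on G[0,2]
R10: Y=0.0003831+0.000j on G[3,0]
R11: Y=0.0001134+0.000j on G[4,1]
L2: Y=0.000-0.03702j on G[3,2]
R12: Y=0.06369+0.000j on G[1,4]
C4: Y=0.000+0.002201j on G[5,0]
V1: row V4−V2=6.46, i_V1 at 4,2
solve → V1=-2.586-0.2425j, V2=4.728+4.613j, V3=-4.023-0.7336j, V4=11.19+4.613j, V5=-3.779-0.5162j, V6=-3.761-0.6019j, V7=-2.893-0.3129j
aux → i_V1=-0.8923-0.3145j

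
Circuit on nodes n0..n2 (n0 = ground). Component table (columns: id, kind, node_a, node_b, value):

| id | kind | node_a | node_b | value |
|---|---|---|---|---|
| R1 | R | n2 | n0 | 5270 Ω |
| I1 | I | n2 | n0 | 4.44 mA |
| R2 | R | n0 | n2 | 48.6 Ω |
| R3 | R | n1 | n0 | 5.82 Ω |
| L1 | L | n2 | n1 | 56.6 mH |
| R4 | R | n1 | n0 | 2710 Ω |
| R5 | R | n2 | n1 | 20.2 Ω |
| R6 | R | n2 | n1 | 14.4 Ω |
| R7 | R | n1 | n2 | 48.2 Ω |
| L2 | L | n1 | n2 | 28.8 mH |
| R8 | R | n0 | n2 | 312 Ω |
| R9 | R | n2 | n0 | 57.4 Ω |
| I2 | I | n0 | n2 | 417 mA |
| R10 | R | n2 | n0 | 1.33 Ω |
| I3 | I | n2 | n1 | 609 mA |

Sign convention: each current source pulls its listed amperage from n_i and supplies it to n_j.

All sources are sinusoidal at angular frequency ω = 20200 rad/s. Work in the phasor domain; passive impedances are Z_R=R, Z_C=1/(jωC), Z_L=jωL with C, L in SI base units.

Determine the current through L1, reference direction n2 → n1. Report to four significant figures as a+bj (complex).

-1.536e-05+0.001665j A

MNA unknowns: 2 node voltages V₁..V_2
R1: Y=0.0001898+0.000j on G[2,0]
I1: z[2]−=0.00444, z[0]+=0.00444
R2: Y=0.02058+0.000j on G[0,2]
R3: Y=0.1718+0.000j on G[1,0]
L1: Y=0.000-0.0008746j on G[2,1]
R4: Y=0.0003690+0.000j on G[1,0]
R5: Y=0.04950+0.000j on G[2,1]
R6: Y=0.06944+0.000j on G[2,1]
R7: Y=0.02075+0.000j on G[1,2]
L2: Y=0.000-0.001719j on G[1,2]
R8: Y=0.003205+0.000j on G[0,2]
R9: Y=0.01742+0.000j on G[2,0]
I2: z[0]−=0.417, z[2]+=0.417
R10: Y=0.7519+0.000j on G[2,0]
I3: z[2]−=0.609, z[1]+=0.609
solve → V1=1.992+0.01443j, V2=0.08773-0.003132j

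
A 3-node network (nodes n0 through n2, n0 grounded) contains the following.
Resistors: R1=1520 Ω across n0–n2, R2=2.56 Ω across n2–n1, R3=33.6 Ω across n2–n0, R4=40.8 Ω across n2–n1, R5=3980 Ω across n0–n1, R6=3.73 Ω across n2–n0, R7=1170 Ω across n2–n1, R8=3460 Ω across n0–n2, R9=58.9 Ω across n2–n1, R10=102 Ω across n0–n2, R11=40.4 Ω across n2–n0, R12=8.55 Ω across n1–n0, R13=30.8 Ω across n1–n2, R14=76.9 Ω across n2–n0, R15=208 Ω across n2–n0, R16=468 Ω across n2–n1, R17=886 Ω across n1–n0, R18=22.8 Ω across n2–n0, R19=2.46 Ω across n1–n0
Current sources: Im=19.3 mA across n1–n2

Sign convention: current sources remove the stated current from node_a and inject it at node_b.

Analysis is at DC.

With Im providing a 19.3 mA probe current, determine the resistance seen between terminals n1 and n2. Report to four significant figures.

Element admittances at DC:
  Y(R1) = 0.0006579 S between n0,n2
  Y(R2) = 0.3906 S between n2,n1
  Y(R3) = 0.02976 S between n2,n0
  Y(R4) = 0.02451 S between n2,n1
  Y(R5) = 0.0002513 S between n0,n1
  Y(R6) = 0.2681 S between n2,n0
  Y(R7) = 0.0008547 S between n2,n1
  Y(R8) = 0.0002890 S between n0,n2
  Y(R9) = 0.01698 S between n2,n1
  Y(R10) = 0.009804 S between n0,n2
  Y(R11) = 0.02475 S between n2,n0
  Y(R12) = 0.1170 S between n1,n0
  Y(R13) = 0.03247 S between n1,n2
  Y(R14) = 0.01300 S between n2,n0
  Y(R15) = 0.004808 S between n2,n0
  Y(R16) = 0.002137 S between n2,n1
  Y(R17) = 0.001129 S between n1,n0
  Y(R18) = 0.04386 S between n2,n0
  Y(R19) = 0.4065 S between n1,n0
  Im: injects 0.0193 A into n2 (from n1)
Assemble and solve the 2×2 MNA system:
  V(n1)=-0.01196  V(n2)=0.01589

R_eq = 1.443 Ω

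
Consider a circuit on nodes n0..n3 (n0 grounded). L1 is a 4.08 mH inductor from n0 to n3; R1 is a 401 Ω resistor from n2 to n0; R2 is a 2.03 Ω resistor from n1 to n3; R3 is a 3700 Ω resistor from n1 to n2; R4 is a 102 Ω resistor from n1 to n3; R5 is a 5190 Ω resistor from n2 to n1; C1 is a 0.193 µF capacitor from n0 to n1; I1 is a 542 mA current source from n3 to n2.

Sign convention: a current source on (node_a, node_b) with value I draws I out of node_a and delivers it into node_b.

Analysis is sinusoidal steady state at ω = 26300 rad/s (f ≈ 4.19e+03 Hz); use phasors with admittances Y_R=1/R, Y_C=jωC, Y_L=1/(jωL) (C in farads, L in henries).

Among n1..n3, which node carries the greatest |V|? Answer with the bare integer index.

Apply KCL at each of the 3 non-ground nodes and solve the resulting linear system.
Node n1: branches {R2, R3, R4, R5, C1} → V_1 = -11.74-106.2j
Node n2: branches {R1, R3, R5, I1} → V_2 = 181.5-16.63j
Node n3: branches {L1, R2, R4, I1} → V_3 = -10.84-106.4j

2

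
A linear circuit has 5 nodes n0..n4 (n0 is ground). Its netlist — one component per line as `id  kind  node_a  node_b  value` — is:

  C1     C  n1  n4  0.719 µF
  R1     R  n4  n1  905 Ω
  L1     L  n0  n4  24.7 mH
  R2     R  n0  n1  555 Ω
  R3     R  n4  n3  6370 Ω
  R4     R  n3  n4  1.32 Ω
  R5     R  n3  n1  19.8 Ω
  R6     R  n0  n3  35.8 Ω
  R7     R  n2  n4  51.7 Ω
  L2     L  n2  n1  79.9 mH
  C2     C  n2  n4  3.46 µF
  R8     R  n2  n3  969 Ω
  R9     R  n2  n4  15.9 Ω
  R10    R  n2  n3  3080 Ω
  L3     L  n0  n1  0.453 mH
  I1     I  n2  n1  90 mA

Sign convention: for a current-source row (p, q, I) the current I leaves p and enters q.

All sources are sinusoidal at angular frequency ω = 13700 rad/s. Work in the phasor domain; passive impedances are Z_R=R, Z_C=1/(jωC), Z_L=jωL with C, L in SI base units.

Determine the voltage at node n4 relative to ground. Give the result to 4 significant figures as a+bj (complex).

-1.216+0.2178j V

Apply KCL at each of the 4 non-ground nodes and solve the resulting linear system.
Node n1: branches {C1, R1, R2, R5, L2, L3, I1} → V_1 = 0.06068+0.1860j
Node n2: branches {R7, L2, C2, R8, R9, R10, I1} → V_2 = -2.043+0.6637j
Node n3: branches {R3, R4, R5, R6, R8, R10} → V_3 = -1.100+0.2094j
Node n4: branches {C1, R1, L1, R3, R4, R7, C2, R9} → V_4 = -1.216+0.2178j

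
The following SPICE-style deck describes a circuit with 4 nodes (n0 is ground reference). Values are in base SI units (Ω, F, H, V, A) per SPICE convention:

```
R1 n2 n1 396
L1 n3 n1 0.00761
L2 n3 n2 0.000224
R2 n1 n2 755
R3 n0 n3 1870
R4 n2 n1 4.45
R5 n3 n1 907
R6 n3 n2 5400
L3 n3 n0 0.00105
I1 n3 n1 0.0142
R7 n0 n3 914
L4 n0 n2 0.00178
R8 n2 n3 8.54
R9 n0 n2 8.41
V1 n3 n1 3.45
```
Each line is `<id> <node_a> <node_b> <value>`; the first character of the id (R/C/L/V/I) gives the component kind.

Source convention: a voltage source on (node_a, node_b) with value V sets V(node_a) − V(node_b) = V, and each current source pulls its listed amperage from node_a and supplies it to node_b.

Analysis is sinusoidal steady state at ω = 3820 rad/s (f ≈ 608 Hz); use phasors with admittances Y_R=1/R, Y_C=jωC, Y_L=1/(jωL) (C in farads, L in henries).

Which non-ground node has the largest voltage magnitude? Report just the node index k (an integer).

1

MNA unknowns: 3 node voltages V₁..V_3 plus 1 source current (V1)
R1: Y=0.002525+0.000j on G[2,1]
L1: Y=0.000-0.03440j on G[3,1]
L2: Y=0.000-1.169j on G[3,2]
R2: Y=0.001325+0.000j on G[1,2]
R3: Y=0.0005348+0.000j on G[0,3]
R4: Y=0.2247+0.000j on G[2,1]
R5: Y=0.001103+0.000j on G[3,1]
R6: Y=0.0001852+0.000j on G[3,2]
L3: Y=0.000-0.2493j on G[3,0]
I1: z[3]−=0.0142, z[1]+=0.0142
R7: Y=0.001094+0.000j on G[0,3]
L4: Y=0.000-0.1471j on G[0,2]
R8: Y=0.1171+0.000j on G[2,3]
R9: Y=0.1189+0.000j on G[0,2]
V1: row V3−V1=3.45, i_V1 at 3,1
solve → V1=-3.474+0.2692j, V2=-0.1968-0.2970j, V3=-0.02379+0.2692j
aux → i_V1=-0.7670+0.2481j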